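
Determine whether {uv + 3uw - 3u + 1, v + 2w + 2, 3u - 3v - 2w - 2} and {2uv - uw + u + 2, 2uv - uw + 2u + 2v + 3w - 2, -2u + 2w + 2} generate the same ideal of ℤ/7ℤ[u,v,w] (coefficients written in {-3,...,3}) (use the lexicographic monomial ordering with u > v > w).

Yes, the ideals are equal.

Two ideals are equal iff their reduced Gröbner bases coincide (the reduced basis is unique for a fixed ordering).
Buchberger on the first generating set:
f_1 = uv + 3uw - 3u + 1, LT = uv.
f_2 = v + 2w + 2, LT = v.
f_3 = 3u - 3v - 2w - 2, LT = u.

S(f_1,f_2): lcm = uv. S = uw + 2u + 1.
  leading term uw: subtract (-2w)·f_3 from uw + 2u + 1 → 2u + vw + 3w² + 3w + 1
  leading term u: subtract (3)·f_3 from 2u + vw + 3w² + 3w + 1 → vw + 2v + 3w² + 2w
  leading term vw: subtract (w)·f_2 from vw + 2v + 3w² + 2w → 2v + w²
  leading term v: subtract (2)·f_2 from 2v + w² → w² + 3w + 3
  leading term w²: no divisor's leading term divides it; move w² to the remainder.
  leading term w: no divisor's leading term divides it; move 3w to the remainder.
  leading term 1: no divisor's leading term divides it; move 3 to the remainder.
  remainder w² + 3w + 3 ≠ 0; add g_4 = w² + 3w + 3 to the basis.

The other S-polynomials (S(f_1,f_3), S(f_2,f_3), S(f_1,g_4), S(f_2,g_4), S(f_3,g_4)) all reduce to 0 modulo the current basis, so we have a Gröbner basis.
Inter-reduce: drop elements whose leading term is divisible by another's, tail-reduce, and make monic.
Reduced Gröbner basis: {u - w - 1, v + 2w + 2, w² + 3w + 3}.

Buchberger on the second generating set:
h_1 = 2uv - uw + u + 2, LT = uv.
h_2 = 2uv - uw + 2u + 2v + 3w - 2, LT = uv.
h_3 = -2u + 2w + 2, LT = u.

S(h_1,h_2): lcm = uv. S = 3u - v + 2w + 2.
  leading term u: subtract (2)·h_3 from 3u - v + 2w + 2 → -v - 2w - 2
  leading term v: no divisor's leading term divides it; move -v to the remainder.
  leading term w: no divisor's leading term divides it; move -2w to the remainder.
  leading term 1: no divisor's leading term divides it; move -2 to the remainder.
  remainder -v - 2w - 2 ≠ 0; add k_4 = -v - 2w - 2 to the basis.

S(h_1,h_3): lcm = uv. S = 3uw - 3u + vw + v + 1.
  leading term uw: subtract (2w)·h_3 from 3uw - 3u + vw + v + 1 → -3u + vw + v + 3w² + 3w + 1
  leading term u: subtract (-2)·h_3 from -3u + vw + v + 3w² + 3w + 1 → vw + v + 3w² - 2
  leading term vw: subtract (-w)·k_4 from vw + v + 3w² - 2 → v + w² - 2w - 2
  leading term v: subtract (-1)·k_4 from v + w² - 2w - 2 → w² + 3w + 3
  leading term w²: no divisor's leading term divides it; move w² to the remainder.
  leading term w: no divisor's leading term divides it; move 3w to the remainder.
  leading term 1: no divisor's leading term divides it; move 3 to the remainder.
  remainder w² + 3w + 3 ≠ 0; add k_5 = w² + 3w + 3 to the basis.

The other S-polynomials (S(h_2,h_3), S(h_1,k_4), S(h_2,k_4), S(h_3,k_4), S(h_1,k_5), S(h_2,k_5), S(h_3,k_5), S(k_4,k_5)) all reduce to 0 modulo the current basis, so we have a Gröbner basis.
Inter-reduce: drop elements whose leading term is divisible by another's, tail-reduce, and make monic.
Reduced Gröbner basis: {u - w - 1, v + 2w + 2, w² + 3w + 3}.

The two bases agree; hence the ideals are identical.
The same test decides containment: I ⊆ J iff every generator of I reduces to 0 modulo a Gröbner basis of J.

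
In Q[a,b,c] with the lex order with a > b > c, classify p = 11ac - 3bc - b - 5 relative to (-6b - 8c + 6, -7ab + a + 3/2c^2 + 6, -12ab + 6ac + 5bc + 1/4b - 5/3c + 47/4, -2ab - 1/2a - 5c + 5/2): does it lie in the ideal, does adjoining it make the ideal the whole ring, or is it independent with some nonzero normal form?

Adjoining 11ac - 3bc - b - 5 makes the ideal the whole ring: the system is inconsistent.

First compute the reduced Gröbner basis of I by Buchberger's algorithm.
f_1 = -6b - 8c + 6, LT = b.
f_2 = -7ab + a + 3/2c^2 + 6, LT = ab.
f_3 = -12ab + 6ac + 5bc + 1/4b - 5/3c + 47/4, LT = ab.
f_4 = -2ab - 1/2a - 5c + 5/2, LT = ab.

S(f_1,f_2): lcm = ab. S = 4/3ac - 6/7a + 3/14c^2 + 6/7.
  leading term ac: no divisor's leading term divides it; move 4/3ac to the remainder.
  leading term a: no divisor's leading term divides it; move -6/7a to the remainder.
  leading term c^2: no divisor's leading term divides it; move 3/14c^2 to the remainder.
  leading term 1: no divisor's leading term divides it; move 6/7 to the remainder.
  remainder 4/3ac - 6/7a + 3/14c^2 + 6/7 ≠ 0; add h_5 = 4/3ac - 6/7a + 3/14c^2 + 6/7 to the basis.

S(f_1,f_3): lcm = ab. S = 11/6ac - a + 5/12bc + 1/48b - 5/36c + 47/48.
  leading term ac: subtract (11/8)·h_5 from 11/6ac - a + 5/12bc + 1/48b - 5/36c + 47/48 → 5/28a + 5/12bc + 1/48b - 33/112c^2 - 5/36c - 67/336
  leading term a: no divisor's leading term divides it; move 5/28a to the remainder.
  leading term bc: subtract (-5/72c)·f_1 from 5/12bc + 1/48b - 33/112c^2 - 5/36c - 67/336 → 1/48b - 857/1008c^2 + 5/18c - 67/336
  leading term b: subtract (-1/288)·f_1 from 1/48b - 857/1008c^2 + 5/18c - 67/336 → -857/1008c^2 + 1/4c - 5/28
  leading term c^2: no divisor's leading term divides it; move -857/1008c^2 to the remainder.
  leading term c: no divisor's leading term divides it; move 1/4c to the remainder.
  leading term 1: no divisor's leading term divides it; move -5/28 to the remainder.
  remainder 5/28a - 857/1008c^2 + 1/4c - 5/28 ≠ 0; add h_6 = 5/28a - 857/1008c^2 + 1/4c - 5/28 to the basis.

S(f_1,f_4): lcm = ab. S = 4/3ac - 5/4a - 5/2c + 5/4.
  leading term ac: subtract (1)·h_5 from 4/3ac - 5/4a - 5/2c + 5/4 → -11/28a - 3/14c^2 - 5/2c + 11/28
  leading term a: subtract (-11/5)·h_6 from -11/28a - 3/14c^2 - 5/2c + 11/28 → -1501/720c^2 - 39/20c
  leading term c^2: no divisor's leading term divides it; move -1501/720c^2 to the remainder.
  leading term c: no divisor's leading term divides it; move -39/20c to the remainder.
  remainder -1501/720c^2 - 39/20c ≠ 0; add h_7 = -1501/720c^2 - 39/20c to the basis.

S(f_3,h_5): lcm = abc. S = 9/14ab - 1/2ac^2 - 97/168bc^2 - 1/48bc - 9/14b + 5/36c^2 - 47/48c.
  leading term ab: subtract (-3/28a)·f_1 from 9/14ab - 1/2ac^2 - 97/168bc^2 - 1/48bc - 9/14b + 5/36c^2 - 47/48c → -1/2ac^2 - 6/7ac + 9/14a - 97/168bc^2 - 1/48bc - 9/14b + 5/36c^2 - 47/48c
  leading term ac^2: subtract (-3/8c)·h_5 from -1/2ac^2 - 6/7ac + 9/14a - 97/168bc^2 - 1/48bc - 9/14b + 5/36c^2 - 47/48c → -33/28ac + 9/14a - 97/168bc^2 - 1/48bc - 9/14b + 9/112c^3 + 5/36c^2 - 221/336c
  leading term ac: subtract (-99/112)·h_5 from -33/28ac + 9/14a - 97/168bc^2 - 1/48bc - 9/14b + 9/112c^3 + 5/36c^2 - 221/336c → -45/392a - 97/168bc^2 - 1/48bc - 9/14b + 9/112c^3 + 4633/14112c^2 - 221/336c + 297/392
  leading term a: subtract (-9/14)·h_6 from -45/392a - 97/168bc^2 - 1/48bc - 9/14b + 9/112c^3 + 4633/14112c^2 - 221/336c + 297/392 → -97/168bc^2 - 1/48bc - 9/14b + 9/112c^3 - 55/252c^2 - 167/336c + 9/14
  leading term bc^2: subtract (97/1008c^2)·f_1 from -97/168bc^2 - 1/48bc - 9/14b + 9/112c^3 - 55/252c^2 - 167/336c + 9/14 → -1/48bc - 9/14b + 857/1008c^3 - 401/504c^2 - 167/336c + 9/14
  leading term bc: subtract (1/288c)·f_1 from -1/48bc - 9/14b + 857/1008c^3 - 401/504c^2 - 167/336c + 9/14 → -9/14b + 857/1008c^3 - 43/56c^2 - 29/56c + 9/14
  leading term b: subtract (3/28)·f_1 from -9/14b + 857/1008c^3 - 43/56c^2 - 29/56c + 9/14 → 857/1008c^3 - 43/56c^2 + 19/56c
  leading term c^3: subtract (-4285/10507c)·h_7 from 857/1008c^3 - 43/56c^2 + 19/56c → -131389/84056c^2 + 19/56c
  leading term c^2: subtract (11825010/15771007)·h_7 from -131389/84056c^2 + 19/56c → 227277175/126168056c
  leading term c: no divisor's leading term divides it; move 227277175/126168056c to the remainder.
  remainder 227277175/126168056c ≠ 0; add h_8 = 227277175/126168056c to the basis.

The other S-polynomials (S(f_2,f_3), S(f_2,f_4), S(f_3,f_4), S(f_1,h_5), S(f_2,h_5), S(f_4,h_5), S(f_1,h_6), S(f_2,h_6), S(f_3,h_6), S(f_4,h_6), S(h_5,h_6), S(f_1,h_7), S(f_2,h_7), S(f_3,h_7), S(f_4,h_7), S(h_5,h_7), S(h_6,h_7), S(f_1,h_8), S(f_2,h_8), S(f_3,h_8), S(f_4,h_8), S(h_5,h_8), S(h_6,h_8), S(h_7,h_8)) all reduce to 0 modulo the current basis, so we have a Gröbner basis.
Inter-reduce: drop elements whose leading term is divisible by another's, tail-reduce, and make monic.
Reduced Gröbner basis: {a - 1, b - 1, c}.
Label its elements g_1 = a - 1, g_2 = b - 1, g_3 = c.

Reduce p = 11ac - 3bc - b - 5 modulo G:
  leading term ac: subtract (11c)·g_1 from 11ac - 3bc - b - 5 → -3bc - b + 11c - 5
  leading term bc: subtract (-3c)·g_2 from -3bc - b + 11c - 5 → -b + 8c - 5
  leading term b: subtract (-1)·g_2 from -b + 8c - 5 → 8c - 6
  leading term c: subtract (8)·g_3 from 8c - 6 → -6
  leading term 1: no divisor's leading term divides it; move -6 to the remainder.
  normal form = -6.
The normal form is nonzero, so p ∉ I. Since p minus its normal form lies in I, I + (p) = I + (r) where r = -6; decide whether this ideal is the whole ring.
Here r = -6 is a nonzero constant, hence a unit: 1 ∈ I + (p), the Gröbner basis of I + (p) is {1}, and the enlarged system has no common solution — adjoining p is inconsistent.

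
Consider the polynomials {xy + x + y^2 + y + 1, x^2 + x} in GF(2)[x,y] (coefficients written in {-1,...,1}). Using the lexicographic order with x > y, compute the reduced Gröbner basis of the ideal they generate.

G = {x + y^3 + 1, y^4 + y^3 + y^2}

f_1 = xy + x + y^2 + y + 1, LT = xy.
f_2 = x^2 + x, LT = x^2.

S(f_1,f_2): lcm = x^2y. S = x^2 + xy^2 + x.
  leading term x^2: subtract (1)·f_2 from x^2 + xy^2 + x → xy^2
  leading term xy^2: subtract (y)·f_1 from xy^2 → xy + y^3 + y^2 + y
  leading term xy: subtract (1)·f_1 from xy + y^3 + y^2 + y → x + y^3 + 1
  leading term x: no divisor's leading term divides it; move x to the remainder.
  leading term y^3: no divisor's leading term divides it; move y^3 to the remainder.
  leading term 1: no divisor's leading term divides it; move 1 to the remainder.
  remainder x + y^3 + 1 ≠ 0; add g_3 = x + y^3 + 1 to the basis.

S(f_1,g_3): lcm = xy. S = x + y^4 + y^2 + 1.
  leading term x: subtract (1)·g_3 from x + y^4 + y^2 + 1 → y^4 + y^3 + y^2
  leading term y^4: no divisor's leading term divides it; move y^4 to the remainder.
  leading term y^3: no divisor's leading term divides it; move y^3 to the remainder.
  leading term y^2: no divisor's leading term divides it; move y^2 to the remainder.
  remainder y^4 + y^3 + y^2 ≠ 0; add g_4 = y^4 + y^3 + y^2 to the basis.

The other S-polynomials (S(f_2,g_3), S(f_1,g_4), S(f_2,g_4), S(g_3,g_4)) all reduce to 0 modulo the current basis, so we have a Gröbner basis.
Inter-reduce: drop elements whose leading term is divisible by another's, tail-reduce, and make monic.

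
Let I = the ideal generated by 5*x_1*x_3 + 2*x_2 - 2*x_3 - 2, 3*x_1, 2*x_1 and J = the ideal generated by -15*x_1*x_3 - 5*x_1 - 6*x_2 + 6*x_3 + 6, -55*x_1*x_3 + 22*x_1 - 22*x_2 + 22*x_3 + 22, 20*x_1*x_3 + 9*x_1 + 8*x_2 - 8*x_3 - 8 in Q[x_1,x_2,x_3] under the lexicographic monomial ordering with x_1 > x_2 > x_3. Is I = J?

Since reduced Gröbner bases are canonical representatives of ideals under a given ordering, it suffices to compute and compare them.
Buchberger on the first generating set:
f_1 = 5*x_1*x_3 + 2*x_2 - 2*x_3 - 2, LT = x_1*x_3.
f_2 = 3*x_1, LT = x_1.
f_3 = 2*x_1, LT = x_1.

S(f_1,f_2): lcm = x_1*x_3. S = 2/5*x_2 - 2/5*x_3 - 2/5.
  leading term x_2: no divisor's leading term divides it; move 2/5*x_2 to the remainder.
  leading term x_3: no divisor's leading term divides it; move -2/5*x_3 to the remainder.
  leading term 1: no divisor's leading term divides it; move -2/5 to the remainder.
  remainder 2/5*x_2 - 2/5*x_3 - 2/5 ≠ 0; add g_4 = 2/5*x_2 - 2/5*x_3 - 2/5 to the basis.

The other S-polynomials (S(f_1,f_3), S(f_2,f_3), S(f_1,g_4), S(f_2,g_4), S(f_3,g_4)) all reduce to 0 modulo the current basis, so we have a Gröbner basis.
Inter-reduce: drop elements whose leading term is divisible by another's, tail-reduce, and make monic.
Reduced Gröbner basis: {x_1, x_2 - x_3 - 1}.

Buchberger on the second generating set:
h_1 = -15*x_1*x_3 - 5*x_1 - 6*x_2 + 6*x_3 + 6, LT = x_1*x_3.
h_2 = -55*x_1*x_3 + 22*x_1 - 22*x_2 + 22*x_3 + 22, LT = x_1*x_3.
h_3 = 20*x_1*x_3 + 9*x_1 + 8*x_2 - 8*x_3 - 8, LT = x_1*x_3.

S(h_1,h_2): lcm = x_1*x_3. S = 11/15*x_1.
  leading term x_1: no divisor's leading term divides it; move 11/15*x_1 to the remainder.
  remainder 11/15*x_1 ≠ 0; add k_4 = 11/15*x_1 to the basis.

S(h_1,k_4): lcm = x_1*x_3. S = 1/3*x_1 + 2/5*x_2 - 2/5*x_3 - 2/5.
  leading term x_1: subtract (5/11)·k_4 from 1/3*x_1 + 2/5*x_2 - 2/5*x_3 - 2/5 → 2/5*x_2 - 2/5*x_3 - 2/5
  leading term x_2: no divisor's leading term divides it; move 2/5*x_2 to the remainder.
  leading term x_3: no divisor's leading term divides it; move -2/5*x_3 to the remainder.
  leading term 1: no divisor's leading term divides it; move -2/5 to the remainder.
  remainder 2/5*x_2 - 2/5*x_3 - 2/5 ≠ 0; add k_5 = 2/5*x_2 - 2/5*x_3 - 2/5 to the basis.

The other S-polynomials (S(h_1,h_3), S(h_2,h_3), S(h_2,k_4), S(h_3,k_4), S(h_1,k_5), S(h_2,k_5), S(h_3,k_5), S(k_4,k_5)) all reduce to 0 modulo the current basis, so we have a Gröbner basis.
Inter-reduce: drop elements whose leading term is divisible by another's, tail-reduce, and make monic.
Reduced Gröbner basis: {x_1, x_2 - x_3 - 1}.

Same reduced basis, so the two generating sets span the same ideal.

Yes, the ideals are equal.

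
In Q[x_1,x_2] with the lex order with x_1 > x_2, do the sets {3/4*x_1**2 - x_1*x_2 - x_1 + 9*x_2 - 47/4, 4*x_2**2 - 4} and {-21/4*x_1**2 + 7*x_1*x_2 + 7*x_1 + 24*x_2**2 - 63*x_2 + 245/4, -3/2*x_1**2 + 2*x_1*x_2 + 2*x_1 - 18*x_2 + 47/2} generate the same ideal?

Two ideals are equal iff their reduced Gröbner bases coincide (the reduced basis is unique for a fixed ordering).
Buchberger on the first generating set:
f_1 = 3/4*x_1**2 - x_1*x_2 - x_1 + 9*x_2 - 47/4, LT = x_1**2.
f_2 = 4*x_2**2 - 4, LT = x_2**2.

S(f_1,f_2): leading monomials are coprime, so the S-polynomial reduces to 0 (Buchberger's first criterion).
Every S-polynomial of the final basis reduces to 0, so we have a Gröbner basis.
Inter-reduce: drop elements whose leading term is divisible by another's, tail-reduce, and make monic.
Reduced Gröbner basis: {x_1**2 - 4/3*x_1*x_2 - 4/3*x_1 + 12*x_2 - 47/3, x_2**2 - 1}.

Buchberger on the second generating set:
h_1 = -21/4*x_1**2 + 7*x_1*x_2 + 7*x_1 + 24*x_2**2 - 63*x_2 + 245/4, LT = x_1**2.
h_2 = -3/2*x_1**2 + 2*x_1*x_2 + 2*x_1 - 18*x_2 + 47/2, LT = x_1**2.

S(h_1,h_2): lcm = x_1**2. S = -32/7*x_2**2 + 4.
  leading term x_2**2: no divisor's leading term divides it; move -32/7*x_2**2 to the remainder.
  leading term 1: no divisor's leading term divides it; move 4 to the remainder.
  remainder -32/7*x_2**2 + 4 ≠ 0; add k_3 = -32/7*x_2**2 + 4 to the basis.

S(h_1,k_3): leading monomials are coprime, so the S-polynomial reduces to 0 (Buchberger's first criterion).
S(h_2,k_3): leading monomials are coprime, so the S-polynomial reduces to 0 (Buchberger's first criterion).
Every S-polynomial of the final basis reduces to 0, so we have a Gröbner basis.
Inter-reduce: drop elements whose leading term is divisible by another's, tail-reduce, and make monic.
Reduced Gröbner basis: {x_1**2 - 4/3*x_1*x_2 - 4/3*x_1 + 12*x_2 - 47/3, x_2**2 - 7/8}.

The bases are distinct; the ideals are different.
The same test decides containment: I ⊆ J iff every generator of I reduces to 0 modulo a Gröbner basis of J.

No, the ideals differ.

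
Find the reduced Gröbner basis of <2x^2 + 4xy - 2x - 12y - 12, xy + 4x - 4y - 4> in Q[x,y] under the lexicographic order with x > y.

f_1 = 2x^2 + 4xy - 2x - 12y - 12, LT = x^2.
f_2 = xy + 4x - 4y - 4, LT = xy.

S(f_1,f_2): lcm = x^2y. S = -4x^2 + 2xy^2 + 3xy + 4x - 6y^2 - 6y.
  leading term x^2: subtract (-2)·f_1 from -4x^2 + 2xy^2 + 3xy + 4x - 6y^2 - 6y → 2xy^2 + 11xy - 6y^2 - 30y - 24
  leading term xy^2: subtract (2y)·f_2 from 2xy^2 + 11xy - 6y^2 - 30y - 24 → 3xy + 2y^2 - 22y - 24
  leading term xy: subtract (3)·f_2 from 3xy + 2y^2 - 22y - 24 → -12x + 2y^2 - 10y - 12
  leading term x: no divisor's leading term divides it; move -12x to the remainder.
  leading term y^2: no divisor's leading term divides it; move 2y^2 to the remainder.
  leading term y: no divisor's leading term divides it; move -10y to the remainder.
  leading term 1: no divisor's leading term divides it; move -12 to the remainder.
  remainder -12x + 2y^2 - 10y - 12 ≠ 0; add g_3 = -12x + 2y^2 - 10y - 12 to the basis.

S(f_1,g_3): lcm = x^2. S = 1/6xy^2 + 7/6xy - 2x - 6y - 6.
  leading term xy^2: subtract (1/6y)·f_2 from 1/6xy^2 + 7/6xy - 2x - 6y - 6 → 1/2xy - 2x + 2/3y^2 - 16/3y - 6
  leading term xy: subtract (1/2)·f_2 from 1/2xy - 2x + 2/3y^2 - 16/3y - 6 → -4x + 2/3y^2 - 10/3y - 4
  leading term x: subtract (1/3)·g_3 from -4x + 2/3y^2 - 10/3y - 4 → 0
  remainder 0.

S(f_2,g_3): lcm = xy. S = 4x + 1/6y^3 - 5/6y^2 - 5y - 4.
  leading term x: subtract (-1/3)·g_3 from 4x + 1/6y^3 - 5/6y^2 - 5y - 4 → 1/6y^3 - 1/6y^2 - 25/3y - 8
  leading term y^3: no divisor's leading term divides it; move 1/6y^3 to the remainder.
  leading term y^2: no divisor's leading term divides it; move -1/6y^2 to the remainder.
  leading term y: no divisor's leading term divides it; move -25/3y to the remainder.
  leading term 1: no divisor's leading term divides it; move -8 to the remainder.
  remainder 1/6y^3 - 1/6y^2 - 25/3y - 8 ≠ 0; add g_4 = 1/6y^3 - 1/6y^2 - 25/3y - 8 to the basis.

S(f_1,g_4): leading monomials are coprime, so the S-polynomial reduces to 0 (Buchberger's first criterion).
S(f_2,g_4): lcm = xy^3. S = 5xy^2 + 50xy + 48x - 4y^3 - 4y^2.
  leading term xy^2: subtract (5y)·f_2 from 5xy^2 + 50xy + 48x - 4y^3 - 4y^2 → 30xy + 48x - 4y^3 + 16y^2 + 20y
  leading term xy: subtract (30)·f_2 from 30xy + 48x - 4y^3 + 16y^2 + 20y → -72x - 4y^3 + 16y^2 + 140y + 120
  leading term x: subtract (6)·g_3 from -72x - 4y^3 + 16y^2 + 140y + 120 → -4y^3 + 4y^2 + 200y + 192
  leading term y^3: subtract (-24)·g_4 from -4y^3 + 4y^2 + 200y + 192 → 0
  remainder 0.

S(g_3,g_4): leading monomials are coprime, so the S-polynomial reduces to 0 (Buchberger's first criterion).
Every S-polynomial of the final basis reduces to 0, so we have a Gröbner basis.
Inter-reduce: drop elements whose leading term is divisible by another's, tail-reduce, and make monic.

G = {x - 1/6y^2 + 5/6y + 1, y^3 - y^2 - 50y - 48}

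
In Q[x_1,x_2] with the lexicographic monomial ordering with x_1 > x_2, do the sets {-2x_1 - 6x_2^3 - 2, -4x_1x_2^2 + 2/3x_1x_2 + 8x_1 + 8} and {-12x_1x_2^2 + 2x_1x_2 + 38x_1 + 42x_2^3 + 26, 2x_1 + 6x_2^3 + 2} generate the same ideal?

Equality of ideals is decidable: compute both reduced Gröbner bases (unique for the ordering) and check whether they agree.
Buchberger on the first generating set:
f_1 = -2x_1 - 6x_2^3 - 2, LT = x_1.
f_2 = -4x_1x_2^2 + 2/3x_1x_2 + 8x_1 + 8, LT = x_1x_2^2.

S(f_1,f_2): lcm = x_1x_2^2. S = 1/6x_1x_2 + 2x_1 + 3x_2^5 + x_2^2 + 2.
  leading term x_1x_2: subtract (-1/12x_2)·f_1 from 1/6x_1x_2 + 2x_1 + 3x_2^5 + x_2^2 + 2 → 2x_1 + 3x_2^5 - 1/2x_2^4 + x_2^2 - 1/6x_2 + 2
  leading term x_1: subtract (-1)·f_1 from 2x_1 + 3x_2^5 - 1/2x_2^4 + x_2^2 - 1/6x_2 + 2 → 3x_2^5 - 1/2x_2^4 - 6x_2^3 + x_2^2 - 1/6x_2
  leading term x_2^5: no divisor's leading term divides it; move 3x_2^5 to the remainder.
  leading term x_2^4: no divisor's leading term divides it; move -1/2x_2^4 to the remainder.
  leading term x_2^3: no divisor's leading term divides it; move -6x_2^3 to the remainder.
  leading term x_2^2: no divisor's leading term divides it; move x_2^2 to the remainder.
  leading term x_2: no divisor's leading term divides it; move -1/6x_2 to the remainder.
  remainder 3x_2^5 - 1/2x_2^4 - 6x_2^3 + x_2^2 - 1/6x_2 ≠ 0; add g_3 = 3x_2^5 - 1/2x_2^4 - 6x_2^3 + x_2^2 - 1/6x_2 to the basis.

The other S-polynomials (S(f_1,g_3), S(f_2,g_3)) all reduce to 0 modulo the current basis, so we have a Gröbner basis.
Inter-reduce: drop elements whose leading term is divisible by another's, tail-reduce, and make monic.
Reduced Gröbner basis: {x_1 + 3x_2^3 + 1, x_2^5 - 1/6x_2^4 - 2x_2^3 + 1/3x_2^2 - 1/18x_2}.

Buchberger on the second generating set:
h_1 = -12x_1x_2^2 + 2x_1x_2 + 38x_1 + 42x_2^3 + 26, LT = x_1x_2^2.
h_2 = 2x_1 + 6x_2^3 + 2, LT = x_1.

S(h_1,h_2): lcm = x_1x_2^2. S = -1/6x_1x_2 - 19/6x_1 - 3x_2^5 - 7/2x_2^3 - x_2^2 - 13/6.
  leading term x_1x_2: subtract (-1/12x_2)·h_2 from -1/6x_1x_2 - 19/6x_1 - 3x_2^5 - 7/2x_2^3 - x_2^2 - 13/6 → -19/6x_1 - 3x_2^5 + 1/2x_2^4 - 7/2x_2^3 - x_2^2 + 1/6x_2 - 13/6
  leading term x_1: subtract (-19/12)·h_2 from -19/6x_1 - 3x_2^5 + 1/2x_2^4 - 7/2x_2^3 - x_2^2 + 1/6x_2 - 13/6 → -3x_2^5 + 1/2x_2^4 + 6x_2^3 - x_2^2 + 1/6x_2 + 1
  leading term x_2^5: no divisor's leading term divides it; move -3x_2^5 to the remainder.
  leading term x_2^4: no divisor's leading term divides it; move 1/2x_2^4 to the remainder.
  leading term x_2^3: no divisor's leading term divides it; move 6x_2^3 to the remainder.
  leading term x_2^2: no divisor's leading term divides it; move -x_2^2 to the remainder.
  leading term x_2: no divisor's leading term divides it; move 1/6x_2 to the remainder.
  leading term 1: no divisor's leading term divides it; move 1 to the remainder.
  remainder -3x_2^5 + 1/2x_2^4 + 6x_2^3 - x_2^2 + 1/6x_2 + 1 ≠ 0; add k_3 = -3x_2^5 + 1/2x_2^4 + 6x_2^3 - x_2^2 + 1/6x_2 + 1 to the basis.

The other S-polynomials (S(h_1,k_3), S(h_2,k_3)) all reduce to 0 modulo the current basis, so we have a Gröbner basis.
Inter-reduce: drop elements whose leading term is divisible by another's, tail-reduce, and make monic.
Reduced Gröbner basis: {x_1 + 3x_2^3 + 1, x_2^5 - 1/6x_2^4 - 2x_2^3 + 1/3x_2^2 - 1/18x_2 - 1/3}.

The bases are distinct; the ideals are different.

No, the ideals differ.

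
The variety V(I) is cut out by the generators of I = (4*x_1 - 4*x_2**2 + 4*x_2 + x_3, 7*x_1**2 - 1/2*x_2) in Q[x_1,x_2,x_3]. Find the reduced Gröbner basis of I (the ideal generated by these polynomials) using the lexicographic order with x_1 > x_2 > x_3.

G = {x_1 - x_2**2 + x_2 + 1/4*x_3, x_2**4 - 2*x_2**3 - 1/2*x_2**2*x_3 + x_2**2 + 1/2*x_2*x_3 - 1/14*x_2 + 1/16*x_3**2}

f_1 = 4*x_1 - 4*x_2**2 + 4*x_2 + x_3, LT = x_1.
f_2 = 7*x_1**2 - 1/2*x_2, LT = x_1**2.

S(f_1,f_2): lcm = x_1**2. S = -x_1*x_2**2 + x_1*x_2 + 1/4*x_1*x_3 + 1/14*x_2.
  leading term x_1*x_2**2: subtract (-1/4*x_2**2)·f_1 from -x_1*x_2**2 + x_1*x_2 + 1/4*x_1*x_3 + 1/14*x_2 → x_1*x_2 + 1/4*x_1*x_3 - x_2**4 + x_2**3 + 1/4*x_2**2*x_3 + 1/14*x_2
  leading term x_1*x_2: subtract (1/4*x_2)·f_1 from x_1*x_2 + 1/4*x_1*x_3 - x_2**4 + x_2**3 + 1/4*x_2**2*x_3 + 1/14*x_2 → 1/4*x_1*x_3 - x_2**4 + 2*x_2**3 + 1/4*x_2**2*x_3 - x_2**2 - 1/4*x_2*x_3 + 1/14*x_2
  leading term x_1*x_3: subtract (1/16*x_3)·f_1 from 1/4*x_1*x_3 - x_2**4 + 2*x_2**3 + 1/4*x_2**2*x_3 - x_2**2 - 1/4*x_2*x_3 + 1/14*x_2 → -x_2**4 + 2*x_2**3 + 1/2*x_2**2*x_3 - x_2**2 - 1/2*x_2*x_3 + 1/14*x_2 - 1/16*x_3**2
  leading term x_2**4: no divisor's leading term divides it; move -x_2**4 to the remainder.
  leading term x_2**3: no divisor's leading term divides it; move 2*x_2**3 to the remainder.
  leading term x_2**2*x_3: no divisor's leading term divides it; move 1/2*x_2**2*x_3 to the remainder.
  leading term x_2**2: no divisor's leading term divides it; move -x_2**2 to the remainder.
  leading term x_2*x_3: no divisor's leading term divides it; move -1/2*x_2*x_3 to the remainder.
  leading term x_2: no divisor's leading term divides it; move 1/14*x_2 to the remainder.
  leading term x_3**2: no divisor's leading term divides it; move -1/16*x_3**2 to the remainder.
  remainder -x_2**4 + 2*x_2**3 + 1/2*x_2**2*x_3 - x_2**2 - 1/2*x_2*x_3 + 1/14*x_2 - 1/16*x_3**2 ≠ 0; add g_3 = -x_2**4 + 2*x_2**3 + 1/2*x_2**2*x_3 - x_2**2 - 1/2*x_2*x_3 + 1/14*x_2 - 1/16*x_3**2 to the basis.

The other S-polynomials (S(f_1,g_3), S(f_2,g_3)) all reduce to 0 modulo the current basis, so we have a Gröbner basis.
Inter-reduce: drop elements whose leading term is divisible by another's, tail-reduce, and make monic.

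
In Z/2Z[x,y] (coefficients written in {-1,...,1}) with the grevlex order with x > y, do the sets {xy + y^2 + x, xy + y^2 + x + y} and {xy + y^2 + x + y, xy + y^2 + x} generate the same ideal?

Yes, the ideals are equal.

For a fixed monomial order, each ideal has a unique reduced Gröbner basis; comparing bases decides equality.
Buchberger on the first generating set:
f_1 = xy + y^2 + x, LT = xy.
f_2 = xy + y^2 + x + y, LT = xy.

S(f_1,f_2): lcm = xy. S = y.
  leading term y: no divisor's leading term divides it; move y to the remainder.
  remainder y ≠ 0; add g_3 = y to the basis.

S(f_1,g_3): lcm = xy. S = y^2 + x.
  leading term y^2: subtract (y)·g_3 from y^2 + x → x
  leading term x: no divisor's leading term divides it; move x to the remainder.
  remainder x ≠ 0; add g_4 = x to the basis.

S(f_2,g_3): lcm = xy. S = y^2 + x + y.
  leading term y^2: subtract (y)·g_3 from y^2 + x + y → x + y
  leading term x: subtract (1)·g_4 from x + y → y
  leading term y: subtract (1)·g_3 from y → 0
  remainder 0.

S(f_1,g_4): lcm = xy. S = y^2 + x.
  leading term y^2: subtract (y)·g_3 from y^2 + x → x
  leading term x: subtract (1)·g_4 from x → 0
  remainder 0.

S(f_2,g_4): lcm = xy. S = y^2 + x + y.
  leading term y^2: subtract (y)·g_3 from y^2 + x + y → x + y
  leading term x: subtract (1)·g_4 from x + y → y
  leading term y: subtract (1)·g_3 from y → 0
  remainder 0.

S(g_3,g_4): leading monomials are coprime, so the S-polynomial reduces to 0 (Buchberger's first criterion).
Every S-polynomial of the final basis reduces to 0, so we have a Gröbner basis.
Inter-reduce: drop elements whose leading term is divisible by another's, tail-reduce, and make monic.
Reduced Gröbner basis: {x, y}.

Buchberger on the second generating set:
h_1 = xy + y^2 + x + y, LT = xy.
h_2 = xy + y^2 + x, LT = xy.

S(h_1,h_2): lcm = xy. S = y.
  leading term y: no divisor's leading term divides it; move y to the remainder.
  remainder y ≠ 0; add k_3 = y to the basis.

S(h_1,k_3): lcm = xy. S = y^2 + x + y.
  leading term y^2: subtract (y)·k_3 from y^2 + x + y → x + y
  leading term x: no divisor's leading term divides it; move x to the remainder.
  leading term y: subtract (1)·k_3 from y → 0
  remainder x ≠ 0; add k_4 = x to the basis.

S(h_2,k_3): lcm = xy. S = y^2 + x.
  leading term y^2: subtract (y)·k_3 from y^2 + x → x
  leading term x: subtract (1)·k_4 from x → 0
  remainder 0.

S(h_1,k_4): lcm = xy. S = y^2 + x + y.
  leading term y^2: subtract (y)·k_3 from y^2 + x + y → x + y
  leading term x: subtract (1)·k_4 from x + y → y
  leading term y: subtract (1)·k_3 from y → 0
  remainder 0.

S(h_2,k_4): lcm = xy. S = y^2 + x.
  leading term y^2: subtract (y)·k_3 from y^2 + x → x
  leading term x: subtract (1)·k_4 from x → 0
  remainder 0.

S(k_3,k_4): leading monomials are coprime, so the S-polynomial reduces to 0 (Buchberger's first criterion).
Every S-polynomial of the final basis reduces to 0, so we have a Gröbner basis.
Inter-reduce: drop elements whose leading term is divisible by another's, tail-reduce, and make monic.
Reduced Gröbner basis: {x, y}.

These coincide, so the ideals are equal.
The same test decides containment: I ⊆ J iff every generator of I reduces to 0 modulo a Gröbner basis of J.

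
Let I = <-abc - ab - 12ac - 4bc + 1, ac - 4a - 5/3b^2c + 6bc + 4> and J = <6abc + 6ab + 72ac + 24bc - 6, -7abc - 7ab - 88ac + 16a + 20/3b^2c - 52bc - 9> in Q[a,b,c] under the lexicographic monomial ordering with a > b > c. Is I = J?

Since reduced Gröbner bases are canonical representatives of ideals under a given ordering, it suffices to compute and compare them.
Buchberger on the first generating set:
f_1 = -abc - ab - 12ac - 4bc + 1, LT = abc.
f_2 = ac - 4a - 5/3b^2c + 6bc + 4, LT = ac.

S(f_1,f_2): lcm = abc. S = 5ab + 12ac + 5/3b^3c - 6b^2c + 4bc - 4b - 1.
  reduce S modulo (f_1, f_2):
  remainder 5ab + 48a + 5/3b^3c + 14b^2c - 68bc - 4b - 49 ≠ 0; add g_3 = 5ab + 48a + 5/3b^3c + 14b^2c - 68bc - 4b - 49 to the basis.

S(f_1,g_3): lcm = abc. S = ab + 12/5ac - 1/3b^3c^2 - 14/5b^2c^2 + 68/5bc^2 + 24/5bc + 49/5c - 1.
  reduce S modulo (f_1, f_2, g_3):
  remainder -1/3b^3c^2 - 1/3b^3c - 14/5b^2c^2 + 6/5b^2c + 68/5bc^2 + 4bc + 4/5b + 49/5c - 4/5 ≠ 0; add g_4 = -1/3b^3c^2 - 1/3b^3c - 14/5b^2c^2 + 6/5b^2c + 68/5bc^2 + 4bc + 4/5b + 49/5c - 4/5 to the basis.

The other S-polynomials (S(f_2,g_3), S(f_1,g_4), S(f_2,g_4), S(g_3,g_4)) all reduce to 0 modulo the current basis, so we have a Gröbner basis.
Inter-reduce: drop elements whose leading term is divisible by another's, tail-reduce, and make monic.
Reduced Gröbner basis: {ab + 48/5a + 1/3b^3c + 14/5b^2c - 68/5bc - 4/5b - 49/5, ac - 4a - 5/3b^2c + 6bc + 4, b^3c^2 + b^3c + 42/5b^2c^2 - 18/5b^2c - 204/5bc^2 - 12bc - 12/5b - 147/5c + 12/5}.

Buchberger on the second generating set:
h_1 = 6abc + 6ab + 72ac + 24bc - 6, LT = abc.
h_2 = -7abc - 7ab - 88ac + 16a + 20/3b^2c - 52bc - 9, LT = abc.

S(h_1,h_2): lcm = abc. S = -4/7ac + 16/7a + 20/21b^2c - 24/7bc - 16/7.
  reduce S modulo (h_1, h_2):
  remainder -4/7ac + 16/7a + 20/21b^2c - 24/7bc - 16/7 ≠ 0; add k_3 = -4/7ac + 16/7a + 20/21b^2c - 24/7bc - 16/7 to the basis.

S(h_1,k_3): lcm = abc. S = 5ab + 12ac + 5/3b^3c - 6b^2c + 4bc - 4b - 1.
  reduce S modulo (h_1, h_2, k_3):
  remainder 5ab + 48a + 5/3b^3c + 14b^2c - 68bc - 4b - 49 ≠ 0; add k_4 = 5ab + 48a + 5/3b^3c + 14b^2c - 68bc - 4b - 49 to the basis.

S(h_1,k_4): lcm = abc. S = ab + 12/5ac - 1/3b^3c^2 - 14/5b^2c^2 + 68/5bc^2 + 24/5bc + 49/5c - 1.
  reduce S modulo (h_1, h_2, k_3, k_4):
  remainder -1/3b^3c^2 - 1/3b^3c - 14/5b^2c^2 + 6/5b^2c + 68/5bc^2 + 4bc + 4/5b + 49/5c - 4/5 ≠ 0; add k_5 = -1/3b^3c^2 - 1/3b^3c - 14/5b^2c^2 + 6/5b^2c + 68/5bc^2 + 4bc + 4/5b + 49/5c - 4/5 to the basis.

The other S-polynomials (S(h_2,k_3), S(h_2,k_4), S(k_3,k_4), S(h_1,k_5), S(h_2,k_5), S(k_3,k_5), S(k_4,k_5)) all reduce to 0 modulo the current basis, so we have a Gröbner basis.
Inter-reduce: drop elements whose leading term is divisible by another's, tail-reduce, and make monic.
Reduced Gröbner basis: {ab + 48/5a + 1/3b^3c + 14/5b^2c - 68/5bc - 4/5b - 49/5, ac - 4a - 5/3b^2c + 6bc + 4, b^3c^2 + b^3c + 42/5b^2c^2 - 18/5b^2c - 204/5bc^2 - 12bc - 12/5b - 147/5c + 12/5}.

The two bases agree; hence the ideals are identical.

Yes, the ideals are equal.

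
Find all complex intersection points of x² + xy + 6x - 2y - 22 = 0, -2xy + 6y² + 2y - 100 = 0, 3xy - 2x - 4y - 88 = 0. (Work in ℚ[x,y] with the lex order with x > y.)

{(-4, -5)}

Compute a lex Gröbner basis by Buchberger's algorithm.
f_1 = x² + xy + 6x - 2y - 22, LT = x².
f_2 = -2xy + 6y² + 2y - 100, LT = xy.
f_3 = 3xy - 2x - 4y - 88, LT = xy.

S(f_1,f_2): lcm = x²y. S = 4xy² + 7xy - 50x - 2y² - 22y.
  leading term xy²: subtract (-2y)·f_2 from 4xy² + 7xy - 50x - 2y² - 22y → 7xy - 50x + 12y³ + 2y² - 222y
  leading term xy: subtract (-7/2)·f_2 from 7xy - 50x + 12y³ + 2y² - 222y → -50x + 12y³ + 23y² - 215y - 350
  leading term x: no divisor's leading term divides it; move -50x to the remainder.
  leading term y³: no divisor's leading term divides it; move 12y³ to the remainder.
  leading term y²: no divisor's leading term divides it; move 23y² to the remainder.
  leading term y: no divisor's leading term divides it; move -215y to the remainder.
  leading term 1: no divisor's leading term divides it; move -350 to the remainder.
  remainder -50x + 12y³ + 23y² - 215y - 350 ≠ 0; add h_4 = -50x + 12y³ + 23y² - 215y - 350 to the basis.

S(f_1,f_3): lcm = x²y. S = ⅔x² + xy² + 22/3xy + 88/3x - 2y² - 22y.
  leading term x²: subtract (⅔)·f_1 from ⅔x² + xy² + 22/3xy + 88/3x - 2y² - 22y → xy² + 20/3xy + 76/3x - 2y² - 62/3y + 44/3
  leading term xy²: subtract (-½y)·f_2 from xy² + 20/3xy + 76/3x - 2y² - 62/3y + 44/3 → 20/3xy + 76/3x + 3y³ - y² - 212/3y + 44/3
  leading term xy: subtract (-10/3)·f_2 from 20/3xy + 76/3x + 3y³ - y² - 212/3y + 44/3 → 76/3x + 3y³ + 19y² - 64y - 956/3
  leading term x: subtract (-38/75)·h_4 from 76/3x + 3y³ + 19y² - 64y - 956/3 → 227/25y³ + 2299/75y² - 2594/15y - 496
  leading term y³: no divisor's leading term divides it; move 227/25y³ to the remainder.
  leading term y²: no divisor's leading term divides it; move 2299/75y² to the remainder.
  leading term y: no divisor's leading term divides it; move -2594/15y to the remainder.
  leading term 1: no divisor's leading term divides it; move -496 to the remainder.
  remainder 227/25y³ + 2299/75y² - 2594/15y - 496 ≠ 0; add h_5 = 227/25y³ + 2299/75y² - 2594/15y - 496 to the basis.

S(f_2,f_3): lcm = xy. S = ⅔x - 3y² + ⅓y + 238/3.
  leading term x: subtract (-1/75)·h_4 from ⅔x - 3y² + ⅓y + 238/3 → 4/25y³ - 202/75y² - 38/15y + 224/3
  leading term y³: subtract (4/227)·h_5 from 4/25y³ - 202/75y² - 38/15y + 224/3 → -734/227y² + 350/681y + 56800/681
  leading term y²: no divisor's leading term divides it; move -734/227y² to the remainder.
  leading term y: no divisor's leading term divides it; move 350/681y to the remainder.
  leading term 1: no divisor's leading term divides it; move 56800/681 to the remainder.
  remainder -734/227y² + 350/681y + 56800/681 ≠ 0; add h_6 = -734/227y² + 350/681y + 56800/681 to the basis.

S(f_1,h_4): lcm = x². S = 6/25xy³ + 23/50xy² - 33/10xy - x - 2y - 22.
  leading term xy³: subtract (-3/25y²)·f_2 from 6/25xy³ + 23/50xy² - 33/10xy - x - 2y - 22 → 23/50xy² - 33/10xy - x + 18/25y⁴ + 6/25y³ - 12y² - 2y - 22
  leading term xy²: subtract (-23/100y)·f_2 from 23/50xy² - 33/10xy - x + 18/25y⁴ + 6/25y³ - 12y² - 2y - 22 → -33/10xy - x + 18/25y⁴ + 81/50y³ - 577/50y² - 25y - 22
  leading term xy: subtract (33/20)·f_2 from -33/10xy - x + 18/25y⁴ + 81/50y³ - 577/50y² - 25y - 22 → -x + 18/25y⁴ + 81/50y³ - 536/25y² - 283/10y + 143
  leading term x: subtract (1/50)·h_4 from -x + 18/25y⁴ + 81/50y³ - 536/25y² - 283/10y + 143 → 18/25y⁴ + 69/50y³ - 219/10y² - 24y + 150
  leading term y⁴: subtract (18/227y)·h_5 from 18/25y⁴ + 69/50y³ - 219/10y² - 24y + 150 → -477/454y³ - 3717/454y² + 3480/227y + 150
  leading term y³: subtract (-11925/103058)·h_5 from -477/454y³ - 3717/454y² + 3480/227y + 150 → -239109/51529y² - 241155/51529y + 4771950/51529
  leading term y²: subtract (239109/166618)·h_6 from -239109/51529y² - 241155/51529y + 4771950/51529 → -451330/83309y - 2256650/83309
  leading term y: no divisor's leading term divides it; move -451330/83309y to the remainder.
  leading term 1: no divisor's leading term divides it; move -2256650/83309 to the remainder.
  remainder -451330/83309y - 2256650/83309 ≠ 0; add h_7 = -451330/83309y - 2256650/83309 to the basis.

The other S-polynomials (S(f_2,h_4), S(f_3,h_4), S(f_1,h_5), S(f_2,h_5), S(f_3,h_5), S(h_4,h_5), S(f_1,h_6), S(f_2,h_6), S(f_3,h_6), S(h_4,h_6), S(h_5,h_6), S(f_1,h_7), S(f_2,h_7), S(f_3,h_7), S(h_4,h_7), S(h_5,h_7), S(h_6,h_7)) all reduce to 0 modulo the current basis, so we have a Gröbner basis.
Inter-reduce: drop elements whose leading term is divisible by another's, tail-reduce, and make monic.
Reduced Gröbner basis: {x + 4, y + 5}.

From the last basis element, y + 5 = 0, so y takes values in {-5}. Each choice, substituted upward through the basis, yields the corresponding point(s) of the solution set.
  y = -5: the earlier basis element becomes x + 4 = 0, giving x = -4 — point (-4, -5).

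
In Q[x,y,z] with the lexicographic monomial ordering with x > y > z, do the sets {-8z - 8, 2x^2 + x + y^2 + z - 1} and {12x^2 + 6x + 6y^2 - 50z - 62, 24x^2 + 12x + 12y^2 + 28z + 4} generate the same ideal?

Yes, the ideals are equal.

Equality of ideals is decidable: compute both reduced Gröbner bases (unique for the ordering) and check whether they agree.
Buchberger on the first generating set:
f_1 = -8z - 8, LT = z.
f_2 = 2x^2 + x + y^2 + z - 1, LT = x^2.

The S-polynomials (S(f_1,f_2)) all reduce to 0 modulo the current basis, so we have a Gröbner basis.
Inter-reduce: drop elements whose leading term is divisible by another's, tail-reduce, and make monic.
Reduced Gröbner basis: {x^2 + 1/2x + 1/2y^2 - 1, z + 1}.

Buchberger on the second generating set:
h_1 = 12x^2 + 6x + 6y^2 - 50z - 62, LT = x^2.
h_2 = 24x^2 + 12x + 12y^2 + 28z + 4, LT = x^2.

S(h_1,h_2): lcm = x^2. S = -16/3z - 16/3.
  reduce S modulo (h_1, h_2):
  remainder -16/3z - 16/3 ≠ 0; add k_3 = -16/3z - 16/3 to the basis.

The other S-polynomials (S(h_1,k_3), S(h_2,k_3)) all reduce to 0 modulo the current basis, so we have a Gröbner basis.
Inter-reduce: drop elements whose leading term is divisible by another's, tail-reduce, and make monic.
Reduced Gröbner basis: {x^2 + 1/2x + 1/2y^2 - 1, z + 1}.

The two bases agree; hence the ideals are identical.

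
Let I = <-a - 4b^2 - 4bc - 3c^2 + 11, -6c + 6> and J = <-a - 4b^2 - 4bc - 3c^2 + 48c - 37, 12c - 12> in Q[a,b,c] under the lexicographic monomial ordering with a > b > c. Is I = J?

Equality of ideals is decidable: compute both reduced Gröbner bases (unique for the ordering) and check whether they agree.
Buchberger on the first generating set:
f_1 = -a - 4b^2 - 4bc - 3c^2 + 11, LT = a.
f_2 = -6c + 6, LT = c.

S(f_1,f_2): leading monomials are coprime, so the S-polynomial reduces to 0 (Buchberger's first criterion).
Every S-polynomial of the final basis reduces to 0, so we have a Gröbner basis.
Inter-reduce: drop elements whose leading term is divisible by another's, tail-reduce, and make monic.
Reduced Gröbner basis: {a + 4b^2 + 4b - 8, c - 1}.

Buchberger on the second generating set:
h_1 = -a - 4b^2 - 4bc - 3c^2 + 48c - 37, LT = a.
h_2 = 12c - 12, LT = c.

S(h_1,h_2): leading monomials are coprime, so the S-polynomial reduces to 0 (Buchberger's first criterion).
Every S-polynomial of the final basis reduces to 0, so we have a Gröbner basis.
Inter-reduce: drop elements whose leading term is divisible by another's, tail-reduce, and make monic.
Reduced Gröbner basis: {a + 4b^2 + 4b - 8, c - 1}.

These coincide, so the ideals are equal.

Yes, the ideals are equal.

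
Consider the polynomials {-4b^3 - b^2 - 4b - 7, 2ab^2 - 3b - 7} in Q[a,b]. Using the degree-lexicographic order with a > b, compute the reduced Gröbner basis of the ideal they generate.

f_1 = -4b^3 - b^2 - 4b - 7, LT = b^3.
f_2 = 2ab^2 - 3b - 7, LT = ab^2.

S(f_1,f_2): lcm = ab^3. S = 1/4ab^2 + ab + 3/2b^2 + 7/4a + 7/2b.
  leading term ab^2: subtract (1/8)·f_2 from 1/4ab^2 + ab + 3/2b^2 + 7/4a + 7/2b → ab + 3/2b^2 + 7/4a + 31/8b + 7/8
  leading term ab: no divisor's leading term divides it; move ab to the remainder.
  leading term b^2: no divisor's leading term divides it; move 3/2b^2 to the remainder.
  leading term a: no divisor's leading term divides it; move 7/4a to the remainder.
  leading term b: no divisor's leading term divides it; move 31/8b to the remainder.
  leading term 1: no divisor's leading term divides it; move 7/8 to the remainder.
  remainder ab + 3/2b^2 + 7/4a + 31/8b + 7/8 ≠ 0; add g_3 = ab + 3/2b^2 + 7/4a + 31/8b + 7/8 to the basis.

S(f_2,g_3): lcm = ab^2. S = -3/2b^3 - 7/4ab - 31/8b^2 - 19/8b - 7/2.
  leading term b^3: subtract (3/8)·f_1 from -3/2b^3 - 7/4ab - 31/8b^2 - 19/8b - 7/2 → -7/4ab - 7/2b^2 - 7/8b - 7/8
  leading term ab: subtract (-7/4)·g_3 from -7/4ab - 7/2b^2 - 7/8b - 7/8 → -7/8b^2 + 49/16a + 189/32b + 21/32
  leading term b^2: no divisor's leading term divides it; move -7/8b^2 to the remainder.
  leading term a: no divisor's leading term divides it; move 49/16a to the remainder.
  leading term b: no divisor's leading term divides it; move 189/32b to the remainder.
  leading term 1: no divisor's leading term divides it; move 21/32 to the remainder.
  remainder -7/8b^2 + 49/16a + 189/32b + 21/32 ≠ 0; add g_4 = -7/8b^2 + 49/16a + 189/32b + 21/32 to the basis.

S(f_2,g_4): lcm = ab^2. S = 7/2a^2 + 27/4ab + 3/4a - 3/2b - 7/2.
  leading term a^2: no divisor's leading term divides it; move 7/2a^2 to the remainder.
  leading term ab: subtract (27/4)·g_3 from 27/4ab + 3/4a - 3/2b - 7/2 → -81/8b^2 - 177/16a - 885/32b - 301/32
  leading term b^2: subtract (81/7)·g_4 from -81/8b^2 - 177/16a - 885/32b - 301/32 → -93/2a - 96b - 17
  leading term a: no divisor's leading term divides it; move -93/2a to the remainder.
  leading term b: no divisor's leading term divides it; move -96b to the remainder.
  leading term 1: no divisor's leading term divides it; move -17 to the remainder.
  remainder 7/2a^2 - 93/2a - 96b - 17 ≠ 0; add g_5 = 7/2a^2 - 93/2a - 96b - 17 to the basis.

The other S-polynomials (S(f_1,g_3), S(f_1,g_4), S(g_3,g_4), S(f_1,g_5), S(f_2,g_5), S(g_3,g_5), S(g_4,g_5)) all reduce to 0 modulo the current basis, so we have a Gröbner basis.
Inter-reduce: drop elements whose leading term is divisible by another's, tail-reduce, and make monic.

G = {a^2 - 93/7a - 192/7b - 34/7, ab + 7a + 14b + 2, b^2 - 7/2a - 27/4b - 3/4}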